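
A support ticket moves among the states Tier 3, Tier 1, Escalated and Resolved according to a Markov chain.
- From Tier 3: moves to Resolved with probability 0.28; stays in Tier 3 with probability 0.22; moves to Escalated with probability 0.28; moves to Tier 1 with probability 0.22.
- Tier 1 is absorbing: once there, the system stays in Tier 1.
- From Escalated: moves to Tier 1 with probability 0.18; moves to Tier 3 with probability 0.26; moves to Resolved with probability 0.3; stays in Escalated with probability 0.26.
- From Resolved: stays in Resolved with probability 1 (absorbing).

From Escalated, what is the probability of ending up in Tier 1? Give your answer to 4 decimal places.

Let h(s) be the probability of absorption at Tier 1 starting from transient state s. Then h(Tier 1) = 1 and h(Resolved) = 0. By first-step analysis:
h(Tier 3) = 0.22·h(Tier 3) + 0.22·1 + 0.28·h(Escalated) + 0.28·0
h(Escalated) = 0.26·h(Tier 3) + 0.18·1 + 0.26·h(Escalated) + 0.3·0
Solving: h(Tier 3) = 0.4227, h(Escalated) = 0.3918.
Starting from Escalated, the probability is 0.3918.

0.3918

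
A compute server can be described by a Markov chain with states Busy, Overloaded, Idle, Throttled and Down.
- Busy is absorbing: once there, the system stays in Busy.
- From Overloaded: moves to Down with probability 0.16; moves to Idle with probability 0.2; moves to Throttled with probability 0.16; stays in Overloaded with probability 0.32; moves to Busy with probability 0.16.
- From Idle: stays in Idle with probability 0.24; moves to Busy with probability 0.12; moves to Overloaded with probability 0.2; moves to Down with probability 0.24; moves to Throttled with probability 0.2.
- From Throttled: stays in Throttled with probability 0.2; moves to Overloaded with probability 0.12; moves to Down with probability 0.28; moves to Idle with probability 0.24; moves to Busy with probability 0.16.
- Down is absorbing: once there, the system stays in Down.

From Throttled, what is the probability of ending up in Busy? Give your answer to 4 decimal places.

0.3762

Let h(s) be the probability of absorption at Busy starting from transient state s. Then h(Busy) = 1 and h(Down) = 0. By first-step analysis:
h(Overloaded) = 0.16·1 + 0.32·h(Overloaded) + 0.2·h(Idle) + 0.16·h(Throttled) + 0.16·0
h(Idle) = 0.12·1 + 0.2·h(Overloaded) + 0.24·h(Idle) + 0.2·h(Throttled) + 0.24·0
h(Throttled) = 0.16·1 + 0.12·h(Overloaded) + 0.24·h(Idle) + 0.2·h(Throttled) + 0.28·0
Solving: h(Overloaded) = 0.4329, h(Idle) = 0.3708, h(Throttled) = 0.3762.
Starting from Throttled, the probability is 0.3762.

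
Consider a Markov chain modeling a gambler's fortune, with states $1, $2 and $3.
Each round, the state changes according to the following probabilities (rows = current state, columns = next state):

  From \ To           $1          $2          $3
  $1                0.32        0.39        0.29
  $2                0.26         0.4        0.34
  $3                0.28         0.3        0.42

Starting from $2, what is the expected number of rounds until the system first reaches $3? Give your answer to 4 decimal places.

3.0659

Let t(s) be the expected number of rounds to first reach $3 from state s, with t($3) = 0. Conditioning on the first round:
t($1) = 1 + 0.32·t($1) + 0.39·t($2)
t($2) = 1 + 0.26·t($1) + 0.4·t($2)
Solving: t($1) = 3.2290, t($2) = 3.0659.
Expected rounds from $2 to $3: 3.0659.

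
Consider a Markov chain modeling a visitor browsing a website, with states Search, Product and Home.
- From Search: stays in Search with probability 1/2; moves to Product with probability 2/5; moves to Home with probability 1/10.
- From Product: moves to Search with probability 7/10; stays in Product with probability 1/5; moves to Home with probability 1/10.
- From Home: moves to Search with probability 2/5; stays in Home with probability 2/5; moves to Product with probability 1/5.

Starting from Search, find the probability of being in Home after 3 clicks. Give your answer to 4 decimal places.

Propagate the distribution vector 3 clicks from Search.
After 0 clicks: (1.0000, 0.0000, 0.0000)
After 1 click: (0.5000, 0.4000, 0.1000)
After 2 clicks: (0.5700, 0.3000, 0.1300)
After 3 clicks: (0.5470, 0.3140, 0.1390)
P(in Home after 3 clicks) = 0.1390

0.1390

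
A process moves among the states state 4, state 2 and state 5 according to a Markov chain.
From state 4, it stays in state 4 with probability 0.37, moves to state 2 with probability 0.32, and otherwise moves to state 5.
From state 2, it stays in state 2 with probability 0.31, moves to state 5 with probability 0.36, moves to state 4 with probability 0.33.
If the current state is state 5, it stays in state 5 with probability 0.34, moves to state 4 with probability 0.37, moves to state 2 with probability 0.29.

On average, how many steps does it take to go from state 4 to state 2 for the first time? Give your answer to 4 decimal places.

Let t(s) be the expected number of steps to first reach state 2 from state s, with t(state 2) = 0. Conditioning on the first step:
t(state 4) = 1 + 0.37·t(state 4) + 0.31·t(state 5)
t(state 5) = 1 + 0.37·t(state 4) + 0.34·t(state 5)
Solving: t(state 4) = 3.2215, t(state 5) = 3.3212.
Expected steps from state 4 to state 2: 3.2215.

3.2215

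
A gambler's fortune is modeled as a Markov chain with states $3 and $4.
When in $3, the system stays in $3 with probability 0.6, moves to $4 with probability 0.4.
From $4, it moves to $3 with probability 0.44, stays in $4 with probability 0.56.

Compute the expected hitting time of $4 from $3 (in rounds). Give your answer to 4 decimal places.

2.5000

Let t(s) be the expected number of rounds to first reach $4 from state s, with t($4) = 0. Conditioning on the first round:
t($3) = 1 + 0.6·t($3)
Solving: t($3) = 2.5000.
Expected rounds from $3 to $4: 2.5000.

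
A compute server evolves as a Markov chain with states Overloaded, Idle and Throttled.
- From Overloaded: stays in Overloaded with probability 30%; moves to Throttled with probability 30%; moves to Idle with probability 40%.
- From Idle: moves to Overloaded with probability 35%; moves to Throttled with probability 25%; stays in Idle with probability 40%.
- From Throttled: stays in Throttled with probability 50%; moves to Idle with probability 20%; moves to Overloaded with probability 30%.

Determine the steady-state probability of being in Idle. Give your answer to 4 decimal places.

Let the stationary distribution be π with π = πP and π_1 + π_2 + π_3 = 1.
π_1 = 0.3·π_1 + 0.35·π_2 + 0.3·π_3
π_2 = 0.4·π_1 + 0.4·π_2 + 0.2·π_3
Solving with the normalization constraint gives π = (0.3165, 0.3291, 0.3544).
So the stationary probability of Idle is 0.3291.

0.3291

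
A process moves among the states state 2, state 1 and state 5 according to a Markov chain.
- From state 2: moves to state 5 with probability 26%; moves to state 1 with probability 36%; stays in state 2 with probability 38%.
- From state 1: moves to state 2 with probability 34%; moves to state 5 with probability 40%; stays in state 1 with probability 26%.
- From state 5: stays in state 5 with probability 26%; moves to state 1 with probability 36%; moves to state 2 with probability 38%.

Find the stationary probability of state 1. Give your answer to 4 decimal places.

0.3273

Let the stationary distribution be π with π = πP and π_1 + π_2 + π_3 = 1.
π_1 = 0.38·π_1 + 0.34·π_2 + 0.38·π_3
π_2 = 0.36·π_1 + 0.26·π_2 + 0.36·π_3
Solving with the normalization constraint gives π = (0.3669, 0.3273, 0.3058).
So the stationary probability of state 1 is 0.3273.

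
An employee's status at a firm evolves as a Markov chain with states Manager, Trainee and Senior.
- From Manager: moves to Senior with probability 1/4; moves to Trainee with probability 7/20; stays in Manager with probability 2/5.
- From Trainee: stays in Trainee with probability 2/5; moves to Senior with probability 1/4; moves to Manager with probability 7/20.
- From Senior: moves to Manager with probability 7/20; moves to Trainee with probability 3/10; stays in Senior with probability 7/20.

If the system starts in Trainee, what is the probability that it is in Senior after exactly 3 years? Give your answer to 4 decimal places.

0.2775

Propagate the distribution vector 3 years from Trainee.
After 0 years: (0.0000, 1.0000, 0.0000)
After 1 year: (0.3500, 0.4000, 0.2500)
After 2 years: (0.3675, 0.3575, 0.2750)
After 3 years: (0.3684, 0.3541, 0.2775)
P(in Senior after 3 years) = 0.2775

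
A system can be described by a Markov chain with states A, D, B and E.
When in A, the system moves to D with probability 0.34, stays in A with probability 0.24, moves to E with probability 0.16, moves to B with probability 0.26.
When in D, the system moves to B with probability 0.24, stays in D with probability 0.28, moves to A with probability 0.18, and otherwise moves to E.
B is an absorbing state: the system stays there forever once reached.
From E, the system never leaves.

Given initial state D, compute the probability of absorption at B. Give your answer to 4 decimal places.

Let h(s) be the probability of absorption at B starting from transient state s. Then h(B) = 1 and h(E) = 0. By first-step analysis:
h(A) = 0.24·h(A) + 0.34·h(D) + 0.26·1 + 0.16·0
h(D) = 0.18·h(A) + 0.28·h(D) + 0.24·1 + 0.3·0
Solving: h(A) = 0.5531, h(D) = 0.4716.
Starting from D, the probability is 0.4716.

0.4716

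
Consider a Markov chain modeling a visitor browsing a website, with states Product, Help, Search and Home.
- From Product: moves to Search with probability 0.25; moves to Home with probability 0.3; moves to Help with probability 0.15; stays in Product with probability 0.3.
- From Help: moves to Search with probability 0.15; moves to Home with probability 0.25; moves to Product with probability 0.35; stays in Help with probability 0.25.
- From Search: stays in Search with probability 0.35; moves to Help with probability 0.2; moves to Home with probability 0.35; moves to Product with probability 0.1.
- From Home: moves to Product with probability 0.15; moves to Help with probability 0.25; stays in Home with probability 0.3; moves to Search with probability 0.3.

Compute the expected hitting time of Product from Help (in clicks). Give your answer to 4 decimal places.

4.3126

Let t(s) be the expected number of clicks to first reach Product from state s, with t(Product) = 0. Conditioning on the first click:
t(Help) = 1 + 0.25·t(Help) + 0.15·t(Search) + 0.25·t(Home)
t(Search) = 1 + 0.2·t(Help) + 0.35·t(Search) + 0.35·t(Home)
t(Home) = 1 + 0.25·t(Help) + 0.3·t(Search) + 0.3·t(Home)
Solving: t(Help) = 4.3126, t(Search) = 5.8032, t(Home) = 5.4559.
Expected clicks from Help to Product: 4.3126.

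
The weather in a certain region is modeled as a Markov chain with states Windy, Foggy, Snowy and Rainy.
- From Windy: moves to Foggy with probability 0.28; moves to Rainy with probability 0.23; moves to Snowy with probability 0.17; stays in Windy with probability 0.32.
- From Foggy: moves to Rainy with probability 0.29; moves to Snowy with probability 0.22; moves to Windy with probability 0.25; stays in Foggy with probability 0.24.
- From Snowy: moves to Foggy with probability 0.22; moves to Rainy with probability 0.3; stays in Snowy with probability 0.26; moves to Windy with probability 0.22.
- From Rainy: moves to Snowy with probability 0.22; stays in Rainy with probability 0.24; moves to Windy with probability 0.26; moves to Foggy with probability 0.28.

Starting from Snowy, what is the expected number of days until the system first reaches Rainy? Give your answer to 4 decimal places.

Let t(s) be the expected number of days to first reach Rainy from state s, with t(Rainy) = 0. Conditioning on the first day:
t(Windy) = 1 + 0.32·t(Windy) + 0.28·t(Foggy) + 0.17·t(Snowy)
t(Foggy) = 1 + 0.25·t(Windy) + 0.24·t(Foggy) + 0.22·t(Snowy)
t(Snowy) = 1 + 0.22·t(Windy) + 0.22·t(Foggy) + 0.26·t(Snowy)
Solving: t(Windy) = 3.8532, t(Foggy) = 3.6174, t(Snowy) = 3.5723.
Expected days from Snowy to Rainy: 3.5723.

3.5723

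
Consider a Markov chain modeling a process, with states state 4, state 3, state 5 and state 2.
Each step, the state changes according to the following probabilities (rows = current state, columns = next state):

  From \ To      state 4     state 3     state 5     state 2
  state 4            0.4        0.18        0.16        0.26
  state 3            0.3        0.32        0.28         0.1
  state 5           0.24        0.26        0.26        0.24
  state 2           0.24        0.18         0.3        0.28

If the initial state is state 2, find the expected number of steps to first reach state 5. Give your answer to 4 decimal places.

Let t(s) be the expected number of steps to first reach state 5 from state s, with t(state 5) = 0. Conditioning on the first step:
t(state 4) = 1 + 0.4·t(state 4) + 0.18·t(state 3) + 0.26·t(state 2)
t(state 3) = 1 + 0.3·t(state 4) + 0.32·t(state 3) + 0.1·t(state 2)
t(state 2) = 1 + 0.24·t(state 4) + 0.18·t(state 3) + 0.28·t(state 2)
Solving: t(state 4) = 4.5982, t(state 3) = 4.0788, t(state 2) = 3.9413.
Expected steps from state 2 to state 5: 3.9413.

3.9413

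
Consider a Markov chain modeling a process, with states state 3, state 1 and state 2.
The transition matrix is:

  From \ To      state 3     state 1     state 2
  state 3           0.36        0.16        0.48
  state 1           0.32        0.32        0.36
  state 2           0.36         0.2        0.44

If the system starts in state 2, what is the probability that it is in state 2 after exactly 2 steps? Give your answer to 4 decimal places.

Sum over the intermediate state after 1 step:
P = P(state 2→state 3)·P(state 3→state 2) + P(state 2→state 1)·P(state 1→state 2) + P(state 2→state 2)·P(state 2→state 2)
  = 0.36×0.48 + 0.2×0.36 + 0.44×0.44
  = 0.1728 + 0.0720 + 0.1936 = 0.4384

0.4384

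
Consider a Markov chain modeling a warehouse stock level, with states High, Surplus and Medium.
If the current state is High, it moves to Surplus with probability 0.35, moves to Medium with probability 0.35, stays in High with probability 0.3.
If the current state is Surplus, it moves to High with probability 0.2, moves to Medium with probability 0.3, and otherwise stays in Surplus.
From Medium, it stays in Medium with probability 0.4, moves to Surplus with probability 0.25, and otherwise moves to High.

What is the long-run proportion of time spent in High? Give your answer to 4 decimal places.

Let the stationary distribution be π with π = πP and π_1 + π_2 + π_3 = 1.
π_1 = 0.3·π_1 + 0.2·π_2 + 0.35·π_3
π_2 = 0.35·π_1 + 0.5·π_2 + 0.25·π_3
Solving with the normalization constraint gives π = (0.2804, 0.3707, 0.3489).
So the stationary probability of High is 0.2804.

0.2804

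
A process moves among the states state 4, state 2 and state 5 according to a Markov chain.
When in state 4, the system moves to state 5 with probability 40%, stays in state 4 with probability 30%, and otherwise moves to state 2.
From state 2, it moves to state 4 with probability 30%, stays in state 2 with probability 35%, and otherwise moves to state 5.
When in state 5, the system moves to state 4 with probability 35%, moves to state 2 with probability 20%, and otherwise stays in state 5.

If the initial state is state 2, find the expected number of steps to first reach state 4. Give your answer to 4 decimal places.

3.1304

Let t(s) be the expected number of steps to first reach state 4 from state s, with t(state 4) = 0. Conditioning on the first step:
t(state 2) = 1 + 0.35·t(state 2) + 0.35·t(state 5)
t(state 5) = 1 + 0.2·t(state 2) + 0.45·t(state 5)
Solving: t(state 2) = 3.1304, t(state 5) = 2.9565.
Expected steps from state 2 to state 4: 3.1304.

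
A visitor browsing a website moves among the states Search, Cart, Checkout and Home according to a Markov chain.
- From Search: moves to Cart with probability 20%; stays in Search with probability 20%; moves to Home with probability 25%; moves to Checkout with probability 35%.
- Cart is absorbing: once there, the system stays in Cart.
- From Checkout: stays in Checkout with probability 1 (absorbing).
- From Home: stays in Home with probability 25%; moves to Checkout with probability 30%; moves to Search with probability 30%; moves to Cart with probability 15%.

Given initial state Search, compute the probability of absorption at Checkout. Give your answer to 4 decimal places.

0.6429

Let h(s) be the probability of absorption at Checkout starting from transient state s. Then h(Checkout) = 1 and h(Cart) = 0. By first-step analysis:
h(Search) = 0.2·h(Search) + 0.2·0 + 0.35·1 + 0.25·h(Home)
h(Home) = 0.3·h(Search) + 0.15·0 + 0.3·1 + 0.25·h(Home)
Solving: h(Search) = 0.6429, h(Home) = 0.6571.
Starting from Search, the probability is 0.6429.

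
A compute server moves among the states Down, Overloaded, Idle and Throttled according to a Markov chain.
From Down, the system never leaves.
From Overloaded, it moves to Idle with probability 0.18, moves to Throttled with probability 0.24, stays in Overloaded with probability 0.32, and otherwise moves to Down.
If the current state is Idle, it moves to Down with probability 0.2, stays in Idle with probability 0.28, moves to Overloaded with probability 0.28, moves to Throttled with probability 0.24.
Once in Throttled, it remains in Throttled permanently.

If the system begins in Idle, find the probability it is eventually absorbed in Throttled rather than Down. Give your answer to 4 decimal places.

0.5246

Let h(s) be the probability of absorption at Throttled starting from transient state s. Then h(Throttled) = 1 and h(Down) = 0. By first-step analysis:
h(Overloaded) = 0.26·0 + 0.32·h(Overloaded) + 0.18·h(Idle) + 0.24·1
h(Idle) = 0.2·0 + 0.28·h(Overloaded) + 0.28·h(Idle) + 0.24·1
Solving: h(Overloaded) = 0.4918, h(Idle) = 0.5246.
Starting from Idle, the probability is 0.5246.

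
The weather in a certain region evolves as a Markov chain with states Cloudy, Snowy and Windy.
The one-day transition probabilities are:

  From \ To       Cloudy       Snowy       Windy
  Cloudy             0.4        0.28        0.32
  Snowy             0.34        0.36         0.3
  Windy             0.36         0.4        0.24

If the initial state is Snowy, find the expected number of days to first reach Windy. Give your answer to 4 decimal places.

Let t(s) be the expected number of days to first reach Windy from state s, with t(Windy) = 0. Conditioning on the first day:
t(Cloudy) = 1 + 0.4·t(Cloudy) + 0.28·t(Snowy)
t(Snowy) = 1 + 0.34·t(Cloudy) + 0.36·t(Snowy)
Solving: t(Cloudy) = 3.1856, t(Snowy) = 3.2548.
Expected days from Snowy to Windy: 3.2548.

3.2548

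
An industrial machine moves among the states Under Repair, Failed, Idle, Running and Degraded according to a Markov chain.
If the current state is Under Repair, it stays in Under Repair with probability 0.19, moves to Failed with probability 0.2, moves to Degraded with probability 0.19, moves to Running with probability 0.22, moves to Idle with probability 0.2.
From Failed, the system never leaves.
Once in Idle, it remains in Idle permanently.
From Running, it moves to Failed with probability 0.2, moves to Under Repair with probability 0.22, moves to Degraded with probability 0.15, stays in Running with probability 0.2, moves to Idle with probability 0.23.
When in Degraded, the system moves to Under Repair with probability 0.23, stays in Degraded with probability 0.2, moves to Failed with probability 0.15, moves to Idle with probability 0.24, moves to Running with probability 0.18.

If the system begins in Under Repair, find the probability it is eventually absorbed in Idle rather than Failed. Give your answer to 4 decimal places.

Let h(s) be the probability of absorption at Idle starting from transient state s. Then h(Idle) = 1 and h(Failed) = 0. By first-step analysis:
h(Under Repair) = 0.19·h(Under Repair) + 0.2·0 + 0.2·1 + 0.22·h(Running) + 0.19·h(Degraded)
h(Running) = 0.22·h(Under Repair) + 0.2·0 + 0.23·1 + 0.2·h(Running) + 0.15·h(Degraded)
h(Degraded) = 0.23·h(Under Repair) + 0.15·0 + 0.24·1 + 0.18·h(Running) + 0.2·h(Degraded)
Solving: h(Under Repair) = 0.5282, h(Running) = 0.5403, h(Degraded) = 0.5734.
Starting from Under Repair, the probability is 0.5282.

0.5282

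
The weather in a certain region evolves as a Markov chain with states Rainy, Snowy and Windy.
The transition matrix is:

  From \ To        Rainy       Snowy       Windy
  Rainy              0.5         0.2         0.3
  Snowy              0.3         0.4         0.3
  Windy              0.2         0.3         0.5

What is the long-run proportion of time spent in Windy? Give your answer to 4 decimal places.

Let the stationary distribution be π with π = πP and π_1 + π_2 + π_3 = 1.
π_1 = 0.5·π_1 + 0.3·π_2 + 0.2·π_3
π_2 = 0.2·π_1 + 0.4·π_2 + 0.3·π_3
Solving with the normalization constraint gives π = (0.3281, 0.2969, 0.3750).
So the stationary probability of Windy is 0.3750.

0.3750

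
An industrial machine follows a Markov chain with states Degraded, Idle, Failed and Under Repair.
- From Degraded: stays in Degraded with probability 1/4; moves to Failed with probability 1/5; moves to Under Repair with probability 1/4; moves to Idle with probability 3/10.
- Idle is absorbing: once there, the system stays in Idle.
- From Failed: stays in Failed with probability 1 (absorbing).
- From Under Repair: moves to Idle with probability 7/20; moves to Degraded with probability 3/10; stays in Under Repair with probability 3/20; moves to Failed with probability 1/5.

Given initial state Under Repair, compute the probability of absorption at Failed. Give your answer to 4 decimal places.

Let h(s) be the probability of absorption at Failed starting from transient state s. Then h(Failed) = 1 and h(Idle) = 0. By first-step analysis:
h(Degraded) = 0.25·h(Degraded) + 0.3·0 + 0.2·1 + 0.25·h(Under Repair)
h(Under Repair) = 0.3·h(Degraded) + 0.35·0 + 0.2·1 + 0.15·h(Under Repair)
Solving: h(Degraded) = 0.3911, h(Under Repair) = 0.3733.
Starting from Under Repair, the probability is 0.3733.

0.3733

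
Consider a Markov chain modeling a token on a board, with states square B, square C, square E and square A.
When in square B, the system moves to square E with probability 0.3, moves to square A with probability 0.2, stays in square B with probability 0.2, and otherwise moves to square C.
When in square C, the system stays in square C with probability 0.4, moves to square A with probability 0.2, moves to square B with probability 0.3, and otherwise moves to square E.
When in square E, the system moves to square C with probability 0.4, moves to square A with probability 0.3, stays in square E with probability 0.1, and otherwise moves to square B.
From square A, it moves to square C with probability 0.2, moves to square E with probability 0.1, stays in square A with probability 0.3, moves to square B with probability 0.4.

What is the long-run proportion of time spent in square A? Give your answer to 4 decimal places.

0.2396

Let the stationary distribution be π with π = πP and π_1 + π_2 + π_3 + π_4 = 1.
π_1 = 0.2·π_1 + 0.3·π_2 + 0.2·π_3 + 0.4·π_4
π_2 = 0.3·π_1 + 0.4·π_2 + 0.4·π_3 + 0.2·π_4
π_3 = 0.3·π_1 + 0.1·π_2 + 0.1·π_3 + 0.1·π_4
Solving with the normalization constraint gives π = (0.2803, 0.3241, 0.1561, 0.2396).
So the stationary probability of square A is 0.2396.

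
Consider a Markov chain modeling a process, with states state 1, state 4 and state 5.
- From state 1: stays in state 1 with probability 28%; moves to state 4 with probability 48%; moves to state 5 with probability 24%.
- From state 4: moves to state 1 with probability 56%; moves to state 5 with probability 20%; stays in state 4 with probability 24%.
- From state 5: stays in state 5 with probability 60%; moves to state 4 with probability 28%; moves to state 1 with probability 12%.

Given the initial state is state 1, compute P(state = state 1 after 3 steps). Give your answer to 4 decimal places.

Propagate the distribution vector 3 steps from state 1.
After 0 steps: (1.0000, 0.0000, 0.0000)
After 1 step: (0.2800, 0.4800, 0.2400)
After 2 steps: (0.3760, 0.3168, 0.3072)
After 3 steps: (0.3196, 0.3425, 0.3379)
P(in state 1 after 3 steps) = 0.3196

0.3196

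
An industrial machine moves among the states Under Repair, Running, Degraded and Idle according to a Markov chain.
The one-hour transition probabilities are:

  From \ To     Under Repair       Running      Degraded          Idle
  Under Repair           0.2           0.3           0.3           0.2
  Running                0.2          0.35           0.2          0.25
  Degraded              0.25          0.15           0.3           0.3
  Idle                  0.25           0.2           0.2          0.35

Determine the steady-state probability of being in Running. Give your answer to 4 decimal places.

0.2474

Let the stationary distribution be π with π = πP and π_1 + π_2 + π_3 + π_4 = 1.
π_1 = 0.2·π_1 + 0.2·π_2 + 0.25·π_3 + 0.25·π_4
π_2 = 0.3·π_1 + 0.35·π_2 + 0.15·π_3 + 0.2·π_4
π_3 = 0.3·π_1 + 0.2·π_2 + 0.3·π_3 + 0.2·π_4
Solving with the normalization constraint gives π = (0.2263, 0.2474, 0.2474, 0.2789).
So the stationary probability of Running is 0.2474.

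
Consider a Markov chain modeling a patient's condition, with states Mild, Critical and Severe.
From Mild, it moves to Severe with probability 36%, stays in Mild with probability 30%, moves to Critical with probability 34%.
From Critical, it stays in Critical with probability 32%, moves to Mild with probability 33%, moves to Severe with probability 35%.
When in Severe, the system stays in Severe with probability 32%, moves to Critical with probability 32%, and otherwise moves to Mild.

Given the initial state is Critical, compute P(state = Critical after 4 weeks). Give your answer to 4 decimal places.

Propagate the distribution vector 4 weeks from Critical.
After 0 weeks: (0.0000, 1.0000, 0.0000)
After 1 week: (0.3300, 0.3200, 0.3500)
After 2 weeks: (0.3306, 0.3266, 0.3428)
After 3 weeks: (0.3304, 0.3266, 0.3430)
After 4 weeks: (0.3304, 0.3266, 0.3430)
P(in Critical after 4 weeks) = 0.3266

0.3266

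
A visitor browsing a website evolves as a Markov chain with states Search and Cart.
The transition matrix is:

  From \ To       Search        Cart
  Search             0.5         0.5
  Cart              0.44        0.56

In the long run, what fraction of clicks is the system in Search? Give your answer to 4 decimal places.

Let the stationary distribution be π with π = πP and π_1 + π_2 = 1.
π_1 = 0.5·π_1 + 0.44·π_2
Solving with the normalization constraint gives π = (0.4681, 0.5319).
So the stationary probability of Search is 0.4681.

0.4681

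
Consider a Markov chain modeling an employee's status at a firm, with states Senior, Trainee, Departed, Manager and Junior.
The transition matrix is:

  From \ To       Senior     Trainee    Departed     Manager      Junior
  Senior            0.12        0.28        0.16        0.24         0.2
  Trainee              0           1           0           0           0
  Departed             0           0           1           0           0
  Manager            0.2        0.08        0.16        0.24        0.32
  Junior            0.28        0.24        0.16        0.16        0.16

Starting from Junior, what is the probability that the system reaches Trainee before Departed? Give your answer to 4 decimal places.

Let h(s) be the probability of absorption at Trainee starting from transient state s. Then h(Trainee) = 1 and h(Departed) = 0. By first-step analysis:
h(Senior) = 0.12·h(Senior) + 0.28·1 + 0.16·0 + 0.24·h(Manager) + 0.2·h(Junior)
h(Manager) = 0.2·h(Senior) + 0.08·1 + 0.16·0 + 0.24·h(Manager) + 0.32·h(Junior)
h(Junior) = 0.28·h(Senior) + 0.24·1 + 0.16·0 + 0.16·h(Manager) + 0.16·h(Junior)
Solving: h(Senior) = 0.5863, h(Manager) = 0.5024, h(Junior) = 0.5769.
Starting from Junior, the probability is 0.5769.

0.5769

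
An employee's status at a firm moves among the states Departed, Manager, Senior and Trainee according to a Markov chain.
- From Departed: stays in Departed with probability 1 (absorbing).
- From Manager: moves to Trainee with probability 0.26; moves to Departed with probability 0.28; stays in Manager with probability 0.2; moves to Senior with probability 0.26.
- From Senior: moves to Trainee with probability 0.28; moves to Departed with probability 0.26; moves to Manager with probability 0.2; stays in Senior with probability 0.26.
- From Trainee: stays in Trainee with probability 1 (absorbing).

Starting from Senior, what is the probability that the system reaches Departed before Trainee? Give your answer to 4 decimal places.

0.4889

Let h(s) be the probability of absorption at Departed starting from transient state s. Then h(Departed) = 1 and h(Trainee) = 0. By first-step analysis:
h(Manager) = 0.28·1 + 0.2·h(Manager) + 0.26·h(Senior) + 0.26·0
h(Senior) = 0.26·1 + 0.2·h(Manager) + 0.26·h(Senior) + 0.28·0
Solving: h(Manager) = 0.5089, h(Senior) = 0.4889.
Starting from Senior, the probability is 0.4889.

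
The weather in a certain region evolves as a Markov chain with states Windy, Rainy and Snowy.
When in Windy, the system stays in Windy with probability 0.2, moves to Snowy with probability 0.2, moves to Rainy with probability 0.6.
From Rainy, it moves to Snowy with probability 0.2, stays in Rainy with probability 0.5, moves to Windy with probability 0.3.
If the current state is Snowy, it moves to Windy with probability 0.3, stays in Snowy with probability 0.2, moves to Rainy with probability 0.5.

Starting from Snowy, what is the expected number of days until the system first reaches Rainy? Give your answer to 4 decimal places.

1.8966

Let t(s) be the expected number of days to first reach Rainy from state s, with t(Rainy) = 0. Conditioning on the first day:
t(Windy) = 1 + 0.2·t(Windy) + 0.2·t(Snowy)
t(Snowy) = 1 + 0.3·t(Windy) + 0.2·t(Snowy)
Solving: t(Windy) = 1.7241, t(Snowy) = 1.8966.
Expected days from Snowy to Rainy: 1.8966.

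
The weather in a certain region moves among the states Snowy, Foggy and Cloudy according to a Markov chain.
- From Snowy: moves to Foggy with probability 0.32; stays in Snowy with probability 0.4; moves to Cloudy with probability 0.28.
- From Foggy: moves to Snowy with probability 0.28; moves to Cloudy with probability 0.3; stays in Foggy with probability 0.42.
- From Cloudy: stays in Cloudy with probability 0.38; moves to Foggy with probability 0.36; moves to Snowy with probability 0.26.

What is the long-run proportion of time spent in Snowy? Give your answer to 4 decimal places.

0.3109

Let the stationary distribution be π with π = πP and π_1 + π_2 + π_3 = 1.
π_1 = 0.4·π_1 + 0.28·π_2 + 0.26·π_3
π_2 = 0.32·π_1 + 0.42·π_2 + 0.36·π_3
Solving with the normalization constraint gives π = (0.3109, 0.3697, 0.3193).
So the stationary probability of Snowy is 0.3109.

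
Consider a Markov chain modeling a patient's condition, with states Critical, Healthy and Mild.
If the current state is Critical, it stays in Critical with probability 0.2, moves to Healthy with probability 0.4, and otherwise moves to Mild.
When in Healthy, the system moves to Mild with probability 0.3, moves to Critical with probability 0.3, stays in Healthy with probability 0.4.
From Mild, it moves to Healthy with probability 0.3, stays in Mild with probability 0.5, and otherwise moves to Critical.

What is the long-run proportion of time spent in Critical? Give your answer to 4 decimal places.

0.2360

Let the stationary distribution be π with π = πP and π_1 + π_2 + π_3 = 1.
π_1 = 0.2·π_1 + 0.3·π_2 + 0.2·π_3
π_2 = 0.4·π_1 + 0.4·π_2 + 0.3·π_3
Solving with the normalization constraint gives π = (0.2360, 0.3596, 0.4045).
So the stationary probability of Critical is 0.2360.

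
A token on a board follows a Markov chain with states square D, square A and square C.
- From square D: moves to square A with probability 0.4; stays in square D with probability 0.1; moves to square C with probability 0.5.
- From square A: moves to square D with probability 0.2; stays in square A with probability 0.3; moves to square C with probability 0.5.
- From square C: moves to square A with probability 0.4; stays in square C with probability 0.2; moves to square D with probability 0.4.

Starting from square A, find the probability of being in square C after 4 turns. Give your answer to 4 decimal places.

0.3815

Propagate the distribution vector 4 turns from square A.
After 0 turns: (0.0000, 1.0000, 0.0000)
After 1 turn: (0.2000, 0.3000, 0.5000)
After 2 turns: (0.2800, 0.3700, 0.3500)
After 3 turns: (0.2420, 0.3630, 0.3950)
After 4 turns: (0.2548, 0.3637, 0.3815)
P(in square C after 4 turns) = 0.3815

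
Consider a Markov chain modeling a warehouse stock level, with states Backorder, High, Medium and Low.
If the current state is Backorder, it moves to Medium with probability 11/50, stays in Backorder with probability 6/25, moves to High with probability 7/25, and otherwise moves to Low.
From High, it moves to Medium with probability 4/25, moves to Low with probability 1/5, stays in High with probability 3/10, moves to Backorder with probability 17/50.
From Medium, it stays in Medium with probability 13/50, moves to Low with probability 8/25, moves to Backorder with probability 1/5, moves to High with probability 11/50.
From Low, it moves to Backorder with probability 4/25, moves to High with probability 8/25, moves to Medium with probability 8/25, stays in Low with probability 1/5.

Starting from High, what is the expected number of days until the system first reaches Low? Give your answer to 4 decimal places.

4.1554

Let t(s) be the expected number of days to first reach Low from state s, with t(Low) = 0. Conditioning on the first day:
t(Backorder) = 1 + 0.24·t(Backorder) + 0.28·t(High) + 0.22·t(Medium)
t(High) = 1 + 0.34·t(Backorder) + 0.3·t(High) + 0.16·t(Medium)
t(Medium) = 1 + 0.2·t(Backorder) + 0.22·t(High) + 0.26·t(Medium)
Solving: t(Backorder) = 3.9007, t(High) = 4.1554, t(Medium) = 3.6410.
Expected days from High to Low: 4.1554.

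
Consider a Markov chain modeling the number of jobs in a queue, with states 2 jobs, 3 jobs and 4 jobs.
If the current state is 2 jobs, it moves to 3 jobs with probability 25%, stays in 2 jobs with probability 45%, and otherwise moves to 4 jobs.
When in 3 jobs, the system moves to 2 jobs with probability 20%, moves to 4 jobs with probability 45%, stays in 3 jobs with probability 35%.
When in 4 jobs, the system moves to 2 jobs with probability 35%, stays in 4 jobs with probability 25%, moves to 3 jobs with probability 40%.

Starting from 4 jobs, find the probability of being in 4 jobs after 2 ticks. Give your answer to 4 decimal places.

Sum over the intermediate state after 1 tick:
P = P(4 jobs→2 jobs)·P(2 jobs→4 jobs) + P(4 jobs→3 jobs)·P(3 jobs→4 jobs) + P(4 jobs→4 jobs)·P(4 jobs→4 jobs)
  = 0.35×0.3 + 0.4×0.45 + 0.25×0.25
  = 0.1050 + 0.1800 + 0.0625 = 0.3475

0.3475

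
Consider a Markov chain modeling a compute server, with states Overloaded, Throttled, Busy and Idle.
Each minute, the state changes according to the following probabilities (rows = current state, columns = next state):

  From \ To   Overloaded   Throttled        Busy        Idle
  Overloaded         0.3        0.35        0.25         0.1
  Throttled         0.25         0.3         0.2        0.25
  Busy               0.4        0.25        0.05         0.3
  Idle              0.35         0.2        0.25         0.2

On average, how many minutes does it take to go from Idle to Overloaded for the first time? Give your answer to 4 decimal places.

2.9708

Let t(s) be the expected number of minutes to first reach Overloaded from state s, with t(Overloaded) = 0. Conditioning on the first minute:
t(Throttled) = 1 + 0.3·t(Throttled) + 0.2·t(Busy) + 0.25·t(Idle)
t(Busy) = 1 + 0.25·t(Throttled) + 0.05·t(Busy) + 0.3·t(Idle)
t(Idle) = 1 + 0.2·t(Throttled) + 0.25·t(Busy) + 0.2·t(Idle)
Solving: t(Throttled) = 3.3070, t(Busy) = 2.8611, t(Idle) = 2.9708.
Expected minutes from Idle to Overloaded: 2.9708.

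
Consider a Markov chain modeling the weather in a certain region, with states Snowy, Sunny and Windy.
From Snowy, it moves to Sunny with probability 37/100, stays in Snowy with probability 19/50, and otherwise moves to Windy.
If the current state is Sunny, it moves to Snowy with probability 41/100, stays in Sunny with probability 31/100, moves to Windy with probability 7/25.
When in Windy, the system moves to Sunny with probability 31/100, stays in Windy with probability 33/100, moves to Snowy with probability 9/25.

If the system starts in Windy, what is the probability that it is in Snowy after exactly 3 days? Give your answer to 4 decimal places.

0.3842

Propagate the distribution vector 3 days from Windy.
After 0 days: (0.0000, 0.0000, 1.0000)
After 1 day: (0.3600, 0.3100, 0.3300)
After 2 days: (0.3827, 0.3316, 0.2857)
After 3 days: (0.3842, 0.3330, 0.2828)
P(in Snowy after 3 days) = 0.3842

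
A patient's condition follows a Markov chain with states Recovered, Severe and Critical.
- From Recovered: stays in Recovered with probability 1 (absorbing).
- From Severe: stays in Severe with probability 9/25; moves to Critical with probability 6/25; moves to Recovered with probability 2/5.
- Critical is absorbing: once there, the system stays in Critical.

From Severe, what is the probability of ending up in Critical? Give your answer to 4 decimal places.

0.3750

Let h(s) be the probability of absorption at Critical starting from transient state s. Then h(Critical) = 1 and h(Recovered) = 0. By first-step analysis:
h(Severe) = 0.4·0 + 0.36·h(Severe) + 0.24·1
Solving: h(Severe) = 0.3750.
Starting from Severe, the probability is 0.3750.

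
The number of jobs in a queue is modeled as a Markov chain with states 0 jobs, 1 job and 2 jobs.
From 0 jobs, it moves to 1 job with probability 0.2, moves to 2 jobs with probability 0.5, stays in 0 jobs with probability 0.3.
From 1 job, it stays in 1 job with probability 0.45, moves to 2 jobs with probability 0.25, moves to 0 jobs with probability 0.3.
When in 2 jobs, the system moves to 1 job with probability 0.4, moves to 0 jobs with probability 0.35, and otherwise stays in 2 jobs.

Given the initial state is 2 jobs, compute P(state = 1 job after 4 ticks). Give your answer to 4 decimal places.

Propagate the distribution vector 4 ticks from 2 jobs.
After 0 ticks: (0.0000, 0.0000, 1.0000)
After 1 tick: (0.3500, 0.4000, 0.2500)
After 2 ticks: (0.3125, 0.3500, 0.3375)
After 3 ticks: (0.3169, 0.3550, 0.3281)
After 4 ticks: (0.3164, 0.3544, 0.3292)
P(in 1 job after 4 ticks) = 0.3544

0.3544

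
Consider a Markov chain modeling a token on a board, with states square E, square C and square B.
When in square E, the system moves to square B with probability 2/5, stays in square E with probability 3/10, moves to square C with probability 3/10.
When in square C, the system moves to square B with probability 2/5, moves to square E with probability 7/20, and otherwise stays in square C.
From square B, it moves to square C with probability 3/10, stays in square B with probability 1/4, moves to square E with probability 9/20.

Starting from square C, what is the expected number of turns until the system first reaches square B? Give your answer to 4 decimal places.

Let t(s) be the expected number of turns to first reach square B from state s, with t(square B) = 0. Conditioning on the first turn:
t(square E) = 1 + 0.3·t(square E) + 0.3·t(square C)
t(square C) = 1 + 0.35·t(square E) + 0.25·t(square C)
Solving: t(square E) = 2.5000, t(square C) = 2.5000.
Expected turns from square C to square B: 2.5000.

2.5000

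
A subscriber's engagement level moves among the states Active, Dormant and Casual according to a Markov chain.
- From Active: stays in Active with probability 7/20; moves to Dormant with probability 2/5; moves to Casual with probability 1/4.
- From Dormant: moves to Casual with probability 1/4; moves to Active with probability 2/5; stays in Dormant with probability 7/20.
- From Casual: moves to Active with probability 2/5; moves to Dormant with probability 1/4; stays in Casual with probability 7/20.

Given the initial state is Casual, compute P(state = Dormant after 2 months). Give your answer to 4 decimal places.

Sum over the intermediate state after 1 month:
P = P(Casual→Active)·P(Active→Dormant) + P(Casual→Dormant)·P(Dormant→Dormant) + P(Casual→Casual)·P(Casual→Dormant)
  = 0.4×0.4 + 0.25×0.35 + 0.35×0.25
  = 0.1600 + 0.0875 + 0.0875 = 0.3350

0.3350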